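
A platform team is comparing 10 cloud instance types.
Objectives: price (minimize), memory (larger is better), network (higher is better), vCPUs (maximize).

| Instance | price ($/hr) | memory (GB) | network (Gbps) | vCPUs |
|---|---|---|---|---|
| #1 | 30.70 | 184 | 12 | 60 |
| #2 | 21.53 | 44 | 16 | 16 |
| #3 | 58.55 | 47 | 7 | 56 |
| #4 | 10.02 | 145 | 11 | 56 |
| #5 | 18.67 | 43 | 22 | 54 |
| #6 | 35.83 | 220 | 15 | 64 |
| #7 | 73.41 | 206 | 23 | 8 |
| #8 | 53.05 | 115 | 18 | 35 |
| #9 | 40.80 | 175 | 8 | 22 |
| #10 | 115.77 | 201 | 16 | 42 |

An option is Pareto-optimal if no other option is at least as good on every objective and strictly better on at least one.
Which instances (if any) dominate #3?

#1, #4, #6

#1: price 30.70≤58.55, memory 184≥47, network 12≥7, vCPUs 60≥56 — dominates #3.
#4: price 10.02≤58.55, memory 145≥47, network 11≥7, vCPUs 56≥56 — dominates #3.
#6: price 35.83≤58.55, memory 220≥47, network 15≥7, vCPUs 64≥56 — dominates #3.
Others (#2, #5, #7, #8, #9, #10) are each worse than #3 on at least one objective.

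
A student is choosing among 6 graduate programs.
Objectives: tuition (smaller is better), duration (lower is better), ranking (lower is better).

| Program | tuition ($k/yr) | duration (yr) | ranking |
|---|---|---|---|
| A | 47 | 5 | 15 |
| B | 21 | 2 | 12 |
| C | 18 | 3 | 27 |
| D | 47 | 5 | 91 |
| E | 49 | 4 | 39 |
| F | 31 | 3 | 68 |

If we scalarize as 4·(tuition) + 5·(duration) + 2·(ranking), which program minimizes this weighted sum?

B

A: 4·47 + 5·5 + 2·15 = 243
B: 4·21 + 5·2 + 2·12 = 118
C: 4·18 + 5·3 + 2·27 = 141
D: 4·47 + 5·5 + 2·91 = 395
E: 4·49 + 5·4 + 2·39 = 294
F: 4·31 + 5·3 + 2·68 = 275
Lowest: B at 118.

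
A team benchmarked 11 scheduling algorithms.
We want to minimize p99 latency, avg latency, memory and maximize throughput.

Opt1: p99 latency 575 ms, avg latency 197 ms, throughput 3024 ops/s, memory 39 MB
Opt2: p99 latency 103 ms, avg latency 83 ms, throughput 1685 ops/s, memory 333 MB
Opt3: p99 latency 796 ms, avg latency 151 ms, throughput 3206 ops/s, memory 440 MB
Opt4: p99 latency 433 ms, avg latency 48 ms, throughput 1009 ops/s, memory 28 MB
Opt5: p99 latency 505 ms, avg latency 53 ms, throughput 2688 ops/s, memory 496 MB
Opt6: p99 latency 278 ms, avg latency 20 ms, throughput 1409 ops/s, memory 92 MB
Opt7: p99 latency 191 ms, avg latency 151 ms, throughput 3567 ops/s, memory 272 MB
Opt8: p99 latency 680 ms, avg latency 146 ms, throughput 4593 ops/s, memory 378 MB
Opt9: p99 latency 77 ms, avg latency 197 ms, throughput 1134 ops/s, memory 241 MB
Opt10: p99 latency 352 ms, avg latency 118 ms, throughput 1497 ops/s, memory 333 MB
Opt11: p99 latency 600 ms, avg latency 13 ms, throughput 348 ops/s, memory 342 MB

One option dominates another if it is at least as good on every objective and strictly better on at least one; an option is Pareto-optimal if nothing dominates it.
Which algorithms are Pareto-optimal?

Opt1, Opt2, Opt4, Opt5, Opt6, Opt7, Opt8, Opt9, Opt11

Opt1: not dominated.
Opt2: not dominated.
Opt3: dominated by Opt7 (p99 latency 191≤796, avg latency 151≤151, throughput 3567≥3206, memory 272≤440).
Opt4: not dominated (best memory).
Opt5: not dominated.
Opt6: not dominated.
Opt7: not dominated.
Opt8: not dominated (best throughput).
Opt9: not dominated (best p99 latency).
Opt10: dominated by Opt2 (p99 latency 103≤352, avg latency 83≤118, throughput 1685≥1497, memory 333≤333).
Opt11: not dominated (best avg latency).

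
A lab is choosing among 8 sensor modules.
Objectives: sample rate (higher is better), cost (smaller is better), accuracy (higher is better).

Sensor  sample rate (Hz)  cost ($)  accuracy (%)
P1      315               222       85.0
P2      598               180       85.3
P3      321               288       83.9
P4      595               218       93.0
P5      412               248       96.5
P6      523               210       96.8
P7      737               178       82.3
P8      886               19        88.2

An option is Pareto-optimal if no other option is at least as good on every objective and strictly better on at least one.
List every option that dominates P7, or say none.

P8

P8: sample rate 886≥737, cost 19≤178, accuracy 88.2≥82.3 — dominates P7.
Others (P1, P2, P3, P4, P5, P6) are each worse than P7 on at least one objective.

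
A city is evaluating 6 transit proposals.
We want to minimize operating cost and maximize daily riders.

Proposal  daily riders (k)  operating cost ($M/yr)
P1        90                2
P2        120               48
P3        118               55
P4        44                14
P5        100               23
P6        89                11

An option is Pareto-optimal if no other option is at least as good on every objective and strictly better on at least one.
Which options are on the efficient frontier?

P1, P2, P5

P1: not dominated (best operating cost).
P2: not dominated (best daily riders).
P3: dominated by P2 (daily riders 120≥118, operating cost 48≤55).
P4: dominated by P1 (daily riders 90≥44, operating cost 2≤14).
P5: not dominated.
P6: dominated by P1 (daily riders 90≥89, operating cost 2≤11).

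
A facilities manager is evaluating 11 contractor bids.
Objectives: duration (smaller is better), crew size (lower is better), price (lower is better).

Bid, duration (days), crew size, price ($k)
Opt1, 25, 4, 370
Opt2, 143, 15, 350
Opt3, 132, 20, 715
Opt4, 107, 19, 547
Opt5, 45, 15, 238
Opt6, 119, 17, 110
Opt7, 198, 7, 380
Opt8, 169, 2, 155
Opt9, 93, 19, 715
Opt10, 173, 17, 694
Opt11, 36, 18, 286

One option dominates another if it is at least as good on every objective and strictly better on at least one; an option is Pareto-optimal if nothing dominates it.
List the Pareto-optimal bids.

Opt1: not dominated (best duration).
Opt2: dominated by Opt5 (duration 45≤143, crew size 15≤15, price 238≤350).
Opt3: dominated by Opt1 (duration 25≤132, crew size 4≤20, price 370≤715).
Opt4: dominated by Opt1 (duration 25≤107, crew size 4≤19, price 370≤547).
Opt5: not dominated.
Opt6: not dominated (best price).
Opt7: dominated by Opt1 (duration 25≤198, crew size 4≤7, price 370≤380).
Opt8: not dominated (best crew size).
Opt9: dominated by Opt1 (duration 25≤93, crew size 4≤19, price 370≤715).
Opt10: dominated by Opt1 (duration 25≤173, crew size 4≤17, price 370≤694).
Opt11: not dominated.

Opt1, Opt5, Opt6, Opt8, Opt11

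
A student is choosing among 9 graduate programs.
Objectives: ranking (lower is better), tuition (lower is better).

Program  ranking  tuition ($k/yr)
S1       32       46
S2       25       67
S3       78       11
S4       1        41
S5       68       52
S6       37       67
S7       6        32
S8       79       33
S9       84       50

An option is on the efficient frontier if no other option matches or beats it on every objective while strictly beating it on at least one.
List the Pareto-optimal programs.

S3, S4, S7

S1: dominated by S4 (ranking 1≤32, tuition 41≤46).
S2: dominated by S4 (ranking 1≤25, tuition 41≤67).
S3: not dominated (best tuition).
S4: not dominated (best ranking).
S5: dominated by S1 (ranking 32≤68, tuition 46≤52).
S6: dominated by S1 (ranking 32≤37, tuition 46≤67).
S7: not dominated.
S8: dominated by S3 (ranking 78≤79, tuition 11≤33).
S9: dominated by S1 (ranking 32≤84, tuition 46≤50).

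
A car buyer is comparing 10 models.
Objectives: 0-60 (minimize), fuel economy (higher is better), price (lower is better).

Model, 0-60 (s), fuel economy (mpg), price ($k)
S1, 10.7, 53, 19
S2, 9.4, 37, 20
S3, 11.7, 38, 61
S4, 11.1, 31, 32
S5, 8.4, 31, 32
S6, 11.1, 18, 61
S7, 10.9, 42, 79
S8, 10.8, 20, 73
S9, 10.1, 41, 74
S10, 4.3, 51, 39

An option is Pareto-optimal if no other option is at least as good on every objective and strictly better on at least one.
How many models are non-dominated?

S1: not dominated (best fuel economy).
S2: not dominated.
S3: dominated by S1 (0-60 10.7≤11.7, fuel economy 53≥38, price 19≤61).
S4: dominated by S1 (0-60 10.7≤11.1, fuel economy 53≥31, price 19≤32).
S5: not dominated.
S6: dominated by S1 (0-60 10.7≤11.1, fuel economy 53≥18, price 19≤61).
S7: dominated by S1 (0-60 10.7≤10.9, fuel economy 53≥42, price 19≤79).
S8: dominated by S1 (0-60 10.7≤10.8, fuel economy 53≥20, price 19≤73).
S9: dominated by S10 (0-60 4.3≤10.1, fuel economy 51≥41, price 39≤74).
S10: not dominated (best 0-60).
Pareto-optimal: S1, S2, S5, S10 → 4.

4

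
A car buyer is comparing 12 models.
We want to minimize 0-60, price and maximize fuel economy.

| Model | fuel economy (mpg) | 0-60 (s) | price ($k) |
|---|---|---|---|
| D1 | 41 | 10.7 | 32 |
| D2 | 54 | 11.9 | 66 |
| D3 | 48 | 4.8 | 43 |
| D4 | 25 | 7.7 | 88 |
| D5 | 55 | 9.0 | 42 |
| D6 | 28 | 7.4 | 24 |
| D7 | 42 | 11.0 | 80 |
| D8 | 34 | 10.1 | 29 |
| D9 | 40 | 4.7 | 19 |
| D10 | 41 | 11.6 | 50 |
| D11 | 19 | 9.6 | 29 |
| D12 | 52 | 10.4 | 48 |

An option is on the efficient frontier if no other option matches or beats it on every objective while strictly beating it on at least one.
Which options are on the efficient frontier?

D1, D3, D5, D9

D1: not dominated.
D2: dominated by D5 (fuel economy 55≥54, 0-60 9.0≤11.9, price 42≤66).
D3: not dominated.
D4: dominated by D3 (fuel economy 48≥25, 0-60 4.8≤7.7, price 43≤88).
D5: not dominated (best fuel economy).
D6: dominated by D9 (fuel economy 40≥28, 0-60 4.7≤7.4, price 19≤24).
D7: dominated by D3 (fuel economy 48≥42, 0-60 4.8≤11.0, price 43≤80).
D8: dominated by D9 (fuel economy 40≥34, 0-60 4.7≤10.1, price 19≤29).
D9: not dominated (best 0-60).
D10: dominated by D1 (fuel economy 41≥41, 0-60 10.7≤11.6, price 32≤50).
D11: dominated by D6 (fuel economy 28≥19, 0-60 7.4≤9.6, price 24≤29).
D12: dominated by D5 (fuel economy 55≥52, 0-60 9.0≤10.4, price 42≤48).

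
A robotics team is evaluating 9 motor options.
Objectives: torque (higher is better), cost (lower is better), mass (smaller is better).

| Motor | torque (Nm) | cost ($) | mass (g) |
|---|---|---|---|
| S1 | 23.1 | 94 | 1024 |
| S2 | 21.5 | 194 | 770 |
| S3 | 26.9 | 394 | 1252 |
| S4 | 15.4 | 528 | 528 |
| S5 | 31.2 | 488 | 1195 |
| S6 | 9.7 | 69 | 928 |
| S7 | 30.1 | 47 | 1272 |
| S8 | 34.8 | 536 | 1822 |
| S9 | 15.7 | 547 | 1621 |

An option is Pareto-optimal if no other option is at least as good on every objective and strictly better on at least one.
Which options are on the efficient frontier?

S1: not dominated.
S2: not dominated.
S3: not dominated.
S4: not dominated (best mass).
S5: not dominated.
S6: not dominated.
S7: not dominated (best cost).
S8: not dominated (best torque).
S9: dominated by S1 (torque 23.1≥15.7, cost 94≤547, mass 1024≤1621).

S1, S2, S3, S4, S5, S6, S7, S8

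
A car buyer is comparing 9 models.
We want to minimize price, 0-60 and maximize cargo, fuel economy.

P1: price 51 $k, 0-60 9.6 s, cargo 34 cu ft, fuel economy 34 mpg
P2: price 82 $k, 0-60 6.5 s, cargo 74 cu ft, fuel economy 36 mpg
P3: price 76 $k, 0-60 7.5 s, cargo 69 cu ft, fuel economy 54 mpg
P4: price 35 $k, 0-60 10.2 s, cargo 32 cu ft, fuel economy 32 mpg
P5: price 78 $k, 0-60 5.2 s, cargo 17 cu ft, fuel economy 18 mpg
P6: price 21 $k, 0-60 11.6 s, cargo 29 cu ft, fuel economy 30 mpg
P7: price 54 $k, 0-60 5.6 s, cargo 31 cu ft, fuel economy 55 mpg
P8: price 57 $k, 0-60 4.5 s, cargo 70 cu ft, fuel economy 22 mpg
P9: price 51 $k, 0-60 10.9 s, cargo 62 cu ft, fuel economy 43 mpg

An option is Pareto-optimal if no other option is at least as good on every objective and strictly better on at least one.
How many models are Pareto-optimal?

8

P1: not dominated.
P2: not dominated (best cargo).
P3: not dominated.
P4: not dominated.
P5: dominated by P8 (price 57≤78, 0-60 4.5≤5.2, cargo 70≥17, fuel economy 22≥18).
P6: not dominated (best price).
P7: not dominated (best fuel economy).
P8: not dominated (best 0-60).
P9: not dominated.
Pareto-optimal: P1, P2, P3, P4, P6, P7, P8, P9 → 8.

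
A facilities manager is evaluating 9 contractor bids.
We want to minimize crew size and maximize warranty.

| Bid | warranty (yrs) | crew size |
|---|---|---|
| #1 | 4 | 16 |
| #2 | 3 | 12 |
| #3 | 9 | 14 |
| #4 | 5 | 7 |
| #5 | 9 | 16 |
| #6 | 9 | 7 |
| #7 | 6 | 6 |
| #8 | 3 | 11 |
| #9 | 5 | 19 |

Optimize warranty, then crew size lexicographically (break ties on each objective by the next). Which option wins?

#6

First maximize warranty: best is 9, kept {#3, #5, #6}.
Then minimize crew size: best is 7, kept {#6}.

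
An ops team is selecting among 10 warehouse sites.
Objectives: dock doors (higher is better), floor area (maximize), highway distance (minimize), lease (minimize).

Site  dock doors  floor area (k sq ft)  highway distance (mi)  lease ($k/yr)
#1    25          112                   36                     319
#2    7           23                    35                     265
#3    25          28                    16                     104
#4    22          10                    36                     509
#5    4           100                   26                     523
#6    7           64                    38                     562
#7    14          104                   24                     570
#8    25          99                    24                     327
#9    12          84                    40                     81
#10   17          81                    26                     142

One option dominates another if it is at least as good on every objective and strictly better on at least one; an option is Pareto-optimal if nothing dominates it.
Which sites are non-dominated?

#1, #3, #5, #7, #8, #9, #10

#1: not dominated (best floor area).
#2: dominated by #3 (dock doors 25≥7, floor area 28≥23, highway distance 16≤35, lease 104≤265).
#3: not dominated (best highway distance).
#4: dominated by #1 (dock doors 25≥22, floor area 112≥10, highway distance 36≤36, lease 319≤509).
#5: not dominated.
#6: dominated by #1 (dock doors 25≥7, floor area 112≥64, highway distance 36≤38, lease 319≤562).
#7: not dominated.
#8: not dominated.
#9: not dominated (best lease).
#10: not dominated.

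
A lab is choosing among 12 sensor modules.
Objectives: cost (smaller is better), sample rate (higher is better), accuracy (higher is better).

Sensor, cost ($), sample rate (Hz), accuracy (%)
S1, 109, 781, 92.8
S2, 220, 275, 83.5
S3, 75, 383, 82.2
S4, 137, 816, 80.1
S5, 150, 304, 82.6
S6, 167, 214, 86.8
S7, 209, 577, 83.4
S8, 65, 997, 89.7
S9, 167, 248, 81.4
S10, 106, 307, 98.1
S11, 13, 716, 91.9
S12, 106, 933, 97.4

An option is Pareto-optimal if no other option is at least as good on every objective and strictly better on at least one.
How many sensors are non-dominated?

4

S1: dominated by S12 (cost 106≤109, sample rate 933≥781, accuracy 97.4≥92.8).
S2: dominated by S1 (cost 109≤220, sample rate 781≥275, accuracy 92.8≥83.5).
S3: dominated by S8 (cost 65≤75, sample rate 997≥383, accuracy 89.7≥82.2).
S4: dominated by S8 (cost 65≤137, sample rate 997≥816, accuracy 89.7≥80.1).
S5: dominated by S1 (cost 109≤150, sample rate 781≥304, accuracy 92.8≥82.6).
S6: dominated by S1 (cost 109≤167, sample rate 781≥214, accuracy 92.8≥86.8).
S7: dominated by S1 (cost 109≤209, sample rate 781≥577, accuracy 92.8≥83.4).
S8: not dominated (best sample rate).
S9: dominated by S1 (cost 109≤167, sample rate 781≥248, accuracy 92.8≥81.4).
S10: not dominated (best accuracy).
S11: not dominated (best cost).
S12: not dominated.
Pareto-optimal: S8, S10, S11, S12 → 4.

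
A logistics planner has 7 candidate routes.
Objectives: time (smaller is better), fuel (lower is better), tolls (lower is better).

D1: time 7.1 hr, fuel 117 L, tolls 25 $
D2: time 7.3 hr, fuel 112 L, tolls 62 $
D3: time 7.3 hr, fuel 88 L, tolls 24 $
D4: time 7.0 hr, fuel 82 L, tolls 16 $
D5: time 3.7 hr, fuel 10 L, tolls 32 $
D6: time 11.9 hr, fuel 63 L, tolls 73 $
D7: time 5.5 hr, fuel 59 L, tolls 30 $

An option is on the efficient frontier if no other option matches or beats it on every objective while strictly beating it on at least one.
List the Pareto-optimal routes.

D1: dominated by D4 (time 7.0≤7.1, fuel 82≤117, tolls 16≤25).
D2: dominated by D3 (time 7.3≤7.3, fuel 88≤112, tolls 24≤62).
D3: dominated by D4 (time 7.0≤7.3, fuel 82≤88, tolls 16≤24).
D4: not dominated (best tolls).
D5: not dominated (best time).
D6: dominated by D5 (time 3.7≤11.9, fuel 10≤63, tolls 32≤73).
D7: not dominated.

D4, D5, D7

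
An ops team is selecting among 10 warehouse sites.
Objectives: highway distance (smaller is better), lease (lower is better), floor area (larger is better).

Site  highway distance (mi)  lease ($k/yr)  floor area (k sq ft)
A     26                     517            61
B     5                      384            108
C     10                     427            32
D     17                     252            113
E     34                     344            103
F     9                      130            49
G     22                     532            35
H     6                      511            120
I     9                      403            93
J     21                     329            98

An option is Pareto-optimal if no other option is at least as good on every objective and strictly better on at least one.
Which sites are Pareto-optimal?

B, D, F, H

A: dominated by B (highway distance 5≤26, lease 384≤517, floor area 108≥61).
B: not dominated (best highway distance).
C: dominated by B (highway distance 5≤10, lease 384≤427, floor area 108≥32).
D: not dominated.
E: dominated by D (highway distance 17≤34, lease 252≤344, floor area 113≥103).
F: not dominated (best lease).
G: dominated by B (highway distance 5≤22, lease 384≤532, floor area 108≥35).
H: not dominated (best floor area).
I: dominated by B (highway distance 5≤9, lease 384≤403, floor area 108≥93).
J: dominated by D (highway distance 17≤21, lease 252≤329, floor area 113≥98).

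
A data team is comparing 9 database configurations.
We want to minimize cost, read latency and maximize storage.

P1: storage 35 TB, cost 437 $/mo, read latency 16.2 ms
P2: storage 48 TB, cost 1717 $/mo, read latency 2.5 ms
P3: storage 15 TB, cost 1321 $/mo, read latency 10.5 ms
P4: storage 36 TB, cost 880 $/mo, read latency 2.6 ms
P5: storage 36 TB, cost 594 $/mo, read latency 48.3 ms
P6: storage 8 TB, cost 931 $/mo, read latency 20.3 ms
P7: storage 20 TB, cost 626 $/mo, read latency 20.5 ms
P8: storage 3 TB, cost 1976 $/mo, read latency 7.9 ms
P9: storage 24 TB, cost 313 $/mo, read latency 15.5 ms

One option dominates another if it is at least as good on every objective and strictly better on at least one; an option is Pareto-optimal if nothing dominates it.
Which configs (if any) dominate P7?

P1, P9

P1: storage 35≥20, cost 437≤626, read latency 16.2≤20.5 — dominates P7.
P9: storage 24≥20, cost 313≤626, read latency 15.5≤20.5 — dominates P7.
Others (P2, P3, P4, P5, P6, P8) are each worse than P7 on at least one objective.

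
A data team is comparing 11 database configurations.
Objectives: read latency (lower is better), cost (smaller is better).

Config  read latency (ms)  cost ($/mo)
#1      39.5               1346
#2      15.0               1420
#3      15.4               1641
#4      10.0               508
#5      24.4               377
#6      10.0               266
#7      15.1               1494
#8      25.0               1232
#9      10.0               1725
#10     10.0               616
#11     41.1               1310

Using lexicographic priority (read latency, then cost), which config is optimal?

#6

First minimize read latency: best is 10.0, kept {#4, #6, #9, #10}.
Then minimize cost: best is 266, kept {#6}.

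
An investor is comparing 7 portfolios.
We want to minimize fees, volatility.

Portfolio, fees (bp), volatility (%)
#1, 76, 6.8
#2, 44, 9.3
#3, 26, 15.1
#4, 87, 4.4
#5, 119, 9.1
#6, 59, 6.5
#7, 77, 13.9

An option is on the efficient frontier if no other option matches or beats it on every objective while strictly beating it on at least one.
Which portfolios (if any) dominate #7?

#1, #2, #6

#1: fees 76≤77, volatility 6.8≤13.9 — dominates #7.
#2: fees 44≤77, volatility 9.3≤13.9 — dominates #7.
#6: fees 59≤77, volatility 6.5≤13.9 — dominates #7.
Others (#3, #4, #5) are each worse than #7 on at least one objective.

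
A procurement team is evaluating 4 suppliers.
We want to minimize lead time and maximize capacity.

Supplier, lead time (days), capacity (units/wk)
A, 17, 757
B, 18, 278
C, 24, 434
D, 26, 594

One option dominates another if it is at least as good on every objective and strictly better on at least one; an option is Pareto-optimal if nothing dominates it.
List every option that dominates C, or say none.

A: lead time 17≤24, capacity 757≥434 — dominates C.
Others (B, D) are each worse than C on at least one objective.

A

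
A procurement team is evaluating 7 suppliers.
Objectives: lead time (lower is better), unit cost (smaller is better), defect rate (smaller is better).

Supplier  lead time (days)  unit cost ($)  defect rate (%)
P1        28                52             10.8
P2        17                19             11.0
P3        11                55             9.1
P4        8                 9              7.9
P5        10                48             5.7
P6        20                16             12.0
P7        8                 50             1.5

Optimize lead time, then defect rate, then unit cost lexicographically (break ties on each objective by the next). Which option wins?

P7

First minimize lead time: best is 8, kept {P4, P7}.
Then minimize defect rate: best is 1.5, kept {P7}.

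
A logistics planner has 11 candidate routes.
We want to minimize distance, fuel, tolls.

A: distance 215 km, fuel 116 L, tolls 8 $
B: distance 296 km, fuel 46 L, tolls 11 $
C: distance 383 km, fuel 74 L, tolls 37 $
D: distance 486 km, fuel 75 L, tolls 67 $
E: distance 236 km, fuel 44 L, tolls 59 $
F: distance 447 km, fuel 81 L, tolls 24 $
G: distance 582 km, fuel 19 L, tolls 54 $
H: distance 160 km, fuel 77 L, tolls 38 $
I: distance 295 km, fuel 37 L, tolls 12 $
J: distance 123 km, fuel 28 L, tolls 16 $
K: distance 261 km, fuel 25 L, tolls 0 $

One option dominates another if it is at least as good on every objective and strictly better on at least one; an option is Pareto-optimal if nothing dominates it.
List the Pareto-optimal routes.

A, G, J, K

A: not dominated.
B: dominated by K (distance 261≤296, fuel 25≤46, tolls 0≤11).
C: dominated by B (distance 296≤383, fuel 46≤74, tolls 11≤37).
D: dominated by B (distance 296≤486, fuel 46≤75, tolls 11≤67).
E: dominated by J (distance 123≤236, fuel 28≤44, tolls 16≤59).
F: dominated by B (distance 296≤447, fuel 46≤81, tolls 11≤24).
G: not dominated (best fuel).
H: dominated by J (distance 123≤160, fuel 28≤77, tolls 16≤38).
I: dominated by K (distance 261≤295, fuel 25≤37, tolls 0≤12).
J: not dominated (best distance).
K: not dominated (best tolls).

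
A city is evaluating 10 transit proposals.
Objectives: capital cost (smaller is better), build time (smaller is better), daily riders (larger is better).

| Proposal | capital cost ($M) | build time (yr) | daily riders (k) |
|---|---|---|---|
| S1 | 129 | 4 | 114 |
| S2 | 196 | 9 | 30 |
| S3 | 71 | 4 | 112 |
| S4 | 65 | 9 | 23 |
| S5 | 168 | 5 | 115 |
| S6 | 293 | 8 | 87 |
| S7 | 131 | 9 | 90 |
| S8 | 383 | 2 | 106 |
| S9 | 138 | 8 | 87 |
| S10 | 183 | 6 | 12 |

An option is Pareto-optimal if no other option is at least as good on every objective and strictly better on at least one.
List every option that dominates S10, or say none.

S1, S3, S5

S1: capital cost 129≤183, build time 4≤6, daily riders 114≥12 — dominates S10.
S3: capital cost 71≤183, build time 4≤6, daily riders 112≥12 — dominates S10.
S5: capital cost 168≤183, build time 5≤6, daily riders 115≥12 — dominates S10.
Others (S2, S4, S6, S7, S8, S9) are each worse than S10 on at least one objective.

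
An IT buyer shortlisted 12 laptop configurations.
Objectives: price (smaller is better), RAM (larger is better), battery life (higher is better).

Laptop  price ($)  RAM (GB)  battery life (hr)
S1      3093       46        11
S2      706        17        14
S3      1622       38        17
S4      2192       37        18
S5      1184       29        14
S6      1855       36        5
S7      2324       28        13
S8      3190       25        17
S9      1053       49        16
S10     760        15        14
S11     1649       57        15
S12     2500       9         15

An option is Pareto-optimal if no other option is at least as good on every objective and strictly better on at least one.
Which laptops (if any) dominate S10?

S2

S2: price 706≤760, RAM 17≥15, battery life 14≥14 — dominates S10.
Others (S1, S3, S4, S5, S6, S7, S8, S9, S11, S12) are each worse than S10 on at least one objective.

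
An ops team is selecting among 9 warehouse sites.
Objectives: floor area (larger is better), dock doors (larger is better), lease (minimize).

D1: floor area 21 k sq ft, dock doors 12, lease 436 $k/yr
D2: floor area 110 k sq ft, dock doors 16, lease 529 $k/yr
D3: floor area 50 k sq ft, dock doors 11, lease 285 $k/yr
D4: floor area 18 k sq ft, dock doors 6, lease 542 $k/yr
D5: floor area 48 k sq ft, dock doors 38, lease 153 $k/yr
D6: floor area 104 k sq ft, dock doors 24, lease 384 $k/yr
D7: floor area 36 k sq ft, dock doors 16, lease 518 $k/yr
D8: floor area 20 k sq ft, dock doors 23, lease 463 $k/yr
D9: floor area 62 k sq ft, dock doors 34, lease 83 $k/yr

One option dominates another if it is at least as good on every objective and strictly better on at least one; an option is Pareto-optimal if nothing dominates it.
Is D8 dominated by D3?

No

D3 vs D8: D3 is worse on dock doors (11 vs 23), so it does not dominate D8.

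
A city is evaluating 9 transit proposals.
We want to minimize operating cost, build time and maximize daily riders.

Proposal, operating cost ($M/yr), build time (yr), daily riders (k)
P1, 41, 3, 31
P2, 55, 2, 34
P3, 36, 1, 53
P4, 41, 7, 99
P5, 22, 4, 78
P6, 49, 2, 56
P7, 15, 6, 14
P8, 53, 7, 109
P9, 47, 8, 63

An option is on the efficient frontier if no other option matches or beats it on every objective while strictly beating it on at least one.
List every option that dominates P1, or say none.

P3: operating cost 36≤41, build time 1≤3, daily riders 53≥31 — dominates P1.
Others (P2, P4, P5, P6, P7, P8, P9) are each worse than P1 on at least one objective.

P3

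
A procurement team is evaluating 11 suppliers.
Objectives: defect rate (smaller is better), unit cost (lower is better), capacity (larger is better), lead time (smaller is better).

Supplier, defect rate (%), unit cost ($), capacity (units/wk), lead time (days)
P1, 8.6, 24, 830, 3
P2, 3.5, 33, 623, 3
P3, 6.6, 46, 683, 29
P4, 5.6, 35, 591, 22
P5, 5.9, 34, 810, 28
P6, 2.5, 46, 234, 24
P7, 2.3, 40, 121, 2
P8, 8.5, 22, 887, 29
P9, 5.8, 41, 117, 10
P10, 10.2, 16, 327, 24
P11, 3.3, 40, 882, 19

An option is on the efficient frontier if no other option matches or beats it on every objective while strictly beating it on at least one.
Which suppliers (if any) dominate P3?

P5, P11

P5: defect rate 5.9≤6.6, unit cost 34≤46, capacity 810≥683, lead time 28≤29 — dominates P3.
P11: defect rate 3.3≤6.6, unit cost 40≤46, capacity 882≥683, lead time 19≤29 — dominates P3.
Others (P1, P2, P4, P6, P7, P8, P9, P10) are each worse than P3 on at least one objective.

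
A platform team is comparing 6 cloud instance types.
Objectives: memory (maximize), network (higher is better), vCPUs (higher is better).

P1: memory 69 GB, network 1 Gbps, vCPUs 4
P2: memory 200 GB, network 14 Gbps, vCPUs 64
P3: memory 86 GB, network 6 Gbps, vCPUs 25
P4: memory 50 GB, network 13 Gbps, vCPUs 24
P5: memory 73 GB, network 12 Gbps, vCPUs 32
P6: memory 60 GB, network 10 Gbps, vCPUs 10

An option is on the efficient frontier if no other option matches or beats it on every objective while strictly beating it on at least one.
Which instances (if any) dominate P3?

P2: memory 200≥86, network 14≥6, vCPUs 64≥25 — dominates P3.
Others (P1, P4, P5, P6) are each worse than P3 on at least one objective.

P2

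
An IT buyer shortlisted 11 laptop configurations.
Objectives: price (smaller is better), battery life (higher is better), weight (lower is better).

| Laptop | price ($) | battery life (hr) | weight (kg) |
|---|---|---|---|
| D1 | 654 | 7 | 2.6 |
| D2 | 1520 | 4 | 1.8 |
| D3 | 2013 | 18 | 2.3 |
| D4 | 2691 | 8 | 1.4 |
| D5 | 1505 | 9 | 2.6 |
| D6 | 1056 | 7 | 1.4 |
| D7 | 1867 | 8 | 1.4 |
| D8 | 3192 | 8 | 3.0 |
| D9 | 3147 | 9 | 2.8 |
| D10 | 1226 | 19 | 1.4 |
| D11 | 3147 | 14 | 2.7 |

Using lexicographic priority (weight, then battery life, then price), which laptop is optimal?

D10

First minimize weight: best is 1.4, kept {D4, D6, D7, D10}.
Then maximize battery life: best is 19, kept {D10}.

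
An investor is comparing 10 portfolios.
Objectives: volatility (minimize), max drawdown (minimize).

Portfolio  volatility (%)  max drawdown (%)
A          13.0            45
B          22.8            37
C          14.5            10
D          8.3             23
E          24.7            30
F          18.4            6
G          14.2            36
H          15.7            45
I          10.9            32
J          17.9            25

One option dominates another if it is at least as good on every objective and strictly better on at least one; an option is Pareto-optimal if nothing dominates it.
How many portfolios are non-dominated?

3

A: dominated by D (volatility 8.3≤13.0, max drawdown 23≤45).
B: dominated by C (volatility 14.5≤22.8, max drawdown 10≤37).
C: not dominated.
D: not dominated (best volatility).
E: dominated by C (volatility 14.5≤24.7, max drawdown 10≤30).
F: not dominated (best max drawdown).
G: dominated by D (volatility 8.3≤14.2, max drawdown 23≤36).
H: dominated by A (volatility 13.0≤15.7, max drawdown 45≤45).
I: dominated by D (volatility 8.3≤10.9, max drawdown 23≤32).
J: dominated by C (volatility 14.5≤17.9, max drawdown 10≤25).
Pareto-optimal: C, D, F → 3.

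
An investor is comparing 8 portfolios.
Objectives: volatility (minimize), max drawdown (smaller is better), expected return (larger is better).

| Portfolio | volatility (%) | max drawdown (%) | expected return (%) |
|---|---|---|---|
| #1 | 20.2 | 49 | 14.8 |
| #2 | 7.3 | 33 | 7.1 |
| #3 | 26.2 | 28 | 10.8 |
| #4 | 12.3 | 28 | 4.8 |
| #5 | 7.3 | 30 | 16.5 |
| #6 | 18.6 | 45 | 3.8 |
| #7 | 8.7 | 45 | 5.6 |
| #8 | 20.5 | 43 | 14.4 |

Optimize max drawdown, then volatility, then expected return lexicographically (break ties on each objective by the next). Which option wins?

First minimize max drawdown: best is 28, kept {#3, #4}.
Then minimize volatility: best is 12.3, kept {#4}.

#4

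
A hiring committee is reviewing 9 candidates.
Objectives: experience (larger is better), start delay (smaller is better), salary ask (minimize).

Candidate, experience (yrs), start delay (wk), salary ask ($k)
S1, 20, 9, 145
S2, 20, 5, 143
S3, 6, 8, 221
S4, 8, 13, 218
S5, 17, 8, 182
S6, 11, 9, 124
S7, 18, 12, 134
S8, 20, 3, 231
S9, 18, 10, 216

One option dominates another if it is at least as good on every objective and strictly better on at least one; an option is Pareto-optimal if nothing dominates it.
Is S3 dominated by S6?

No

S6 vs S3: S6 is worse on start delay (9 vs 8), so it does not dominate S3.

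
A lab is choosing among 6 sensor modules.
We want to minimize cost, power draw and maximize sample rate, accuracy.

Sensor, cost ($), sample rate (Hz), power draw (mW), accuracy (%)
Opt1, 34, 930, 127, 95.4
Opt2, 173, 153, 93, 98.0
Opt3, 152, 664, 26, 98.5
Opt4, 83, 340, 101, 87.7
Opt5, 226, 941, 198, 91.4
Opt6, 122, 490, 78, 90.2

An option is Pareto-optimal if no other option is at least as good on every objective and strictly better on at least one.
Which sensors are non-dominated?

Opt1, Opt3, Opt4, Opt5, Opt6

Opt1: not dominated (best cost).
Opt2: dominated by Opt3 (cost 152≤173, sample rate 664≥153, power draw 26≤93, accuracy 98.5≥98.0).
Opt3: not dominated (best power draw).
Opt4: not dominated.
Opt5: not dominated (best sample rate).
Opt6: not dominated.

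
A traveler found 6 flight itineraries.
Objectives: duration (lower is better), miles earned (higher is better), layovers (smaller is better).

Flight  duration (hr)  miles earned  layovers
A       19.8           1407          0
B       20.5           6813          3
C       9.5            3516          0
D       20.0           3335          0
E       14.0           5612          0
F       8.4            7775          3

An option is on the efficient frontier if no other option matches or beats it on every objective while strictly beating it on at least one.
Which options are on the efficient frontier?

A: dominated by C (duration 9.5≤19.8, miles earned 3516≥1407, layovers 0≤0).
B: dominated by F (duration 8.4≤20.5, miles earned 7775≥6813, layovers 3≤3).
C: not dominated.
D: dominated by C (duration 9.5≤20.0, miles earned 3516≥3335, layovers 0≤0).
E: not dominated.
F: not dominated (best duration).

C, E, F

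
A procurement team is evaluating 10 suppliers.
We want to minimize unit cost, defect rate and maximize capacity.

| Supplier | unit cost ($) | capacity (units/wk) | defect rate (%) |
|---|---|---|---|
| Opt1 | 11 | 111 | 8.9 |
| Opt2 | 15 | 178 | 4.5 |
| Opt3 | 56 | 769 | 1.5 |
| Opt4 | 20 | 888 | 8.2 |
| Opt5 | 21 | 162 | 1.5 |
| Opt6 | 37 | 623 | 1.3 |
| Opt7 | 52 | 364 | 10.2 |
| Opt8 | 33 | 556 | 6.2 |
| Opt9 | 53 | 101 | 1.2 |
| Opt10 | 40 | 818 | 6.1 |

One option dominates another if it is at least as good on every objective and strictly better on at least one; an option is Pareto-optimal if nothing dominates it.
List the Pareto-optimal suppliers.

Opt1, Opt2, Opt3, Opt4, Opt5, Opt6, Opt8, Opt9, Opt10

Opt1: not dominated (best unit cost).
Opt2: not dominated.
Opt3: not dominated.
Opt4: not dominated (best capacity).
Opt5: not dominated.
Opt6: not dominated.
Opt7: dominated by Opt4 (unit cost 20≤52, capacity 888≥364, defect rate 8.2≤10.2).
Opt8: not dominated.
Opt9: not dominated (best defect rate).
Opt10: not dominated.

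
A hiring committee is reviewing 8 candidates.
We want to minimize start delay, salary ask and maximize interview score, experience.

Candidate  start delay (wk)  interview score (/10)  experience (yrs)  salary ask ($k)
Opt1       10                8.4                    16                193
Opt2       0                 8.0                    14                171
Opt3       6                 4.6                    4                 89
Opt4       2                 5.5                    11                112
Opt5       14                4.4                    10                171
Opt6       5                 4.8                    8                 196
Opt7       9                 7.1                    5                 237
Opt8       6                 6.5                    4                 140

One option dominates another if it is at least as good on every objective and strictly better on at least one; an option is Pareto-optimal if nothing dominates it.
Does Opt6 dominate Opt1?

No

Opt6 vs Opt1: Opt6 is worse on interview score (4.8 vs 8.4), so it does not dominate Opt1.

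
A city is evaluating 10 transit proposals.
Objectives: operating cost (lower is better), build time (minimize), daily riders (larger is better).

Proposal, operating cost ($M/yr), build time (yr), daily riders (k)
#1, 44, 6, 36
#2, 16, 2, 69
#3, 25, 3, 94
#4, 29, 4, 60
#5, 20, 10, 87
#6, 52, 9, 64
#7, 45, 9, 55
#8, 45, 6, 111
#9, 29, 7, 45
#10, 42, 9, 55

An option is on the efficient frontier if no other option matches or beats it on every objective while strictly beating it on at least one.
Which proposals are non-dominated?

#1: dominated by #2 (operating cost 16≤44, build time 2≤6, daily riders 69≥36).
#2: not dominated (best operating cost).
#3: not dominated.
#4: dominated by #2 (operating cost 16≤29, build time 2≤4, daily riders 69≥60).
#5: not dominated.
#6: dominated by #2 (operating cost 16≤52, build time 2≤9, daily riders 69≥64).
#7: dominated by #2 (operating cost 16≤45, build time 2≤9, daily riders 69≥55).
#8: not dominated (best daily riders).
#9: dominated by #2 (operating cost 16≤29, build time 2≤7, daily riders 69≥45).
#10: dominated by #2 (operating cost 16≤42, build time 2≤9, daily riders 69≥55).

#2, #3, #5, #8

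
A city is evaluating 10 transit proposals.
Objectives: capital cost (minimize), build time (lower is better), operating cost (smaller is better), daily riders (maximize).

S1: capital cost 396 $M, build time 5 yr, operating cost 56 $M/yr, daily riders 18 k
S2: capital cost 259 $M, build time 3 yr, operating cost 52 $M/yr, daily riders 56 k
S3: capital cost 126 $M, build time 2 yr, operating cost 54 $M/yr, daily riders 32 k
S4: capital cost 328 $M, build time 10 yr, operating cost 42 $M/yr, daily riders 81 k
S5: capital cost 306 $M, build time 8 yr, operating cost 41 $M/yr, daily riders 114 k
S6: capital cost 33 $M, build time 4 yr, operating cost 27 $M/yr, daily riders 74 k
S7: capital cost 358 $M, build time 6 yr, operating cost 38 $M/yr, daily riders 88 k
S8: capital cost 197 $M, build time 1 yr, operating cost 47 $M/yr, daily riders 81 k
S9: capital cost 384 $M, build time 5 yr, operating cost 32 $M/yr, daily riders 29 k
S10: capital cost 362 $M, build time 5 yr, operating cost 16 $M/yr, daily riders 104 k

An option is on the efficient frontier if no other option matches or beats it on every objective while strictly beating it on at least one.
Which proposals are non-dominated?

S1: dominated by S2 (capital cost 259≤396, build time 3≤5, operating cost 52≤56, daily riders 56≥18).
S2: dominated by S8 (capital cost 197≤259, build time 1≤3, operating cost 47≤52, daily riders 81≥56).
S3: not dominated.
S4: dominated by S5 (capital cost 306≤328, build time 8≤10, operating cost 41≤42, daily riders 114≥81).
S5: not dominated (best daily riders).
S6: not dominated (best capital cost).
S7: not dominated.
S8: not dominated (best build time).
S9: dominated by S6 (capital cost 33≤384, build time 4≤5, operating cost 27≤32, daily riders 74≥29).
S10: not dominated (best operating cost).

S3, S5, S6, S7, S8, S10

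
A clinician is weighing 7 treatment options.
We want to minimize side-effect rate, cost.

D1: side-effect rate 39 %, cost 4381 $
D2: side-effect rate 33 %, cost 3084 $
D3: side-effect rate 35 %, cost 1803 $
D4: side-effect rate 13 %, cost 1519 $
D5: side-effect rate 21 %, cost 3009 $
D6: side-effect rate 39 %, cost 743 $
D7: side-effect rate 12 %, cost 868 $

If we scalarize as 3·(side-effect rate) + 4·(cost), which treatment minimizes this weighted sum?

D6

D1: 3·39 + 4·4381 = 17641
D2: 3·33 + 4·3084 = 12435
D3: 3·35 + 4·1803 = 7317
D4: 3·13 + 4·1519 = 6115
D5: 3·21 + 4·3009 = 12099
D6: 3·39 + 4·743 = 3089
D7: 3·12 + 4·868 = 3508
Lowest: D6 at 3089.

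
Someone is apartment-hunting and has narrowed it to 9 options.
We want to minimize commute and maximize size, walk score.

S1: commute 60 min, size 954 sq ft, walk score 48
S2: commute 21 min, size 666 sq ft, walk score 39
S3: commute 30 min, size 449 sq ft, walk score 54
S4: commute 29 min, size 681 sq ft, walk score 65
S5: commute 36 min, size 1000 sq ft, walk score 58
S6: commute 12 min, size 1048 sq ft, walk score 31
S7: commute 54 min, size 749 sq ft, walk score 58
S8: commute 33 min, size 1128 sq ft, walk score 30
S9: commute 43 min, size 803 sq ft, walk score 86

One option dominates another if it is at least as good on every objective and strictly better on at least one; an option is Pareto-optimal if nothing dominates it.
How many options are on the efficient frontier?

S1: dominated by S5 (commute 36≤60, size 1000≥954, walk score 58≥48).
S2: not dominated.
S3: dominated by S4 (commute 29≤30, size 681≥449, walk score 65≥54).
S4: not dominated.
S5: not dominated.
S6: not dominated (best commute).
S7: dominated by S5 (commute 36≤54, size 1000≥749, walk score 58≥58).
S8: not dominated (best size).
S9: not dominated (best walk score).
Pareto-optimal: S2, S4, S5, S6, S8, S9 → 6.

6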